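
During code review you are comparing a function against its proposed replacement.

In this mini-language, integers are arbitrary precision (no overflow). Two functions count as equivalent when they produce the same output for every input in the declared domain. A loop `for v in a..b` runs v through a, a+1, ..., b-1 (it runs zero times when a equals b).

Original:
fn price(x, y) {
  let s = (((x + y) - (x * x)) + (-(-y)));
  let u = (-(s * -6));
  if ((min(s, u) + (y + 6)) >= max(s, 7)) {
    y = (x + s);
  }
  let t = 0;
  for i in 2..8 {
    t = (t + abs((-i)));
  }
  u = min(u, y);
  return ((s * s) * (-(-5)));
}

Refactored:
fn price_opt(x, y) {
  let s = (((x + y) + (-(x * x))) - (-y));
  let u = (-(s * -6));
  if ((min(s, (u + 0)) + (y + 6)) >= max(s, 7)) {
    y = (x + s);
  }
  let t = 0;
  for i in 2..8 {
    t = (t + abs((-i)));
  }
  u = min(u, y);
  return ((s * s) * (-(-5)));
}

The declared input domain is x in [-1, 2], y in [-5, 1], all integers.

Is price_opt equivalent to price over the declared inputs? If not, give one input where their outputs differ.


Side by side, the visible changes include: constant usage differs; arithmetic usage differs.
One worked example (x=1, y=-5) — price: s=-10, then u=-60, then ((min(s, u) + (y + 6)) >= max(s, 7)) is false, then t=0, then (i=2), then t=2, then (i=3), then t=5, then (i=4), then t=9, then (i=5), then t=14, then (i=6), then t=20, then (i=7), then t=27, then u=-60, then returns 500; price_opt: s=-10, then u=-60, then ((min(s, (u + 0)) + (y + 6)) >= max(s, 7)) is false, then t=0, then (i=2), then t=2, then (i=3), then t=5, then (i=4), then t=9, then (i=5), then t=14, then (i=6), then t=20, then (i=7), then t=27, then u=-60, then returns 500; agreement on 500.
Checked all 28 inputs in the declared domain: the outputs agree on every one.
verdict: equivalent


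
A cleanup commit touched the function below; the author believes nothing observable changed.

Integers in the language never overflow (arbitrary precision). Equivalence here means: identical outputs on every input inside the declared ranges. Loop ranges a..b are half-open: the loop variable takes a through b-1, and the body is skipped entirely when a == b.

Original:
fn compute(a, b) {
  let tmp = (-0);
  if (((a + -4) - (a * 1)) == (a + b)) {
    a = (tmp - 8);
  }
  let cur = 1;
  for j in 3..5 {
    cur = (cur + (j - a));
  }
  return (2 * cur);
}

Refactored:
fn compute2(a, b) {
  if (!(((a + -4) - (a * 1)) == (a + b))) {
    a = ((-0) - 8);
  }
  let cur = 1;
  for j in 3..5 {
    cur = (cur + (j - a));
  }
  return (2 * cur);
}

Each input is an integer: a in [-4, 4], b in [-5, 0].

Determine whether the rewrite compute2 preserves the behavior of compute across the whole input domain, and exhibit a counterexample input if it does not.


Not equivalent: a=-4, b=-5 separates them (32 vs 48).
compute: tmp := 0 | (((a + -4) - (a * 1)) == (a + b)): false | cur := 1 | iter j=3: | cur := 8 | iter j=4: | cur := 16 | result 32
compute2: (!(((a + -4) - (a * 1)) == (a + b))): true | a := -8 | cur := 1 | iter j=3: | cur := 12 | iter j=4: | cur := 24 | result 48
verdict: not equivalent; witness: a=-4, b=-5


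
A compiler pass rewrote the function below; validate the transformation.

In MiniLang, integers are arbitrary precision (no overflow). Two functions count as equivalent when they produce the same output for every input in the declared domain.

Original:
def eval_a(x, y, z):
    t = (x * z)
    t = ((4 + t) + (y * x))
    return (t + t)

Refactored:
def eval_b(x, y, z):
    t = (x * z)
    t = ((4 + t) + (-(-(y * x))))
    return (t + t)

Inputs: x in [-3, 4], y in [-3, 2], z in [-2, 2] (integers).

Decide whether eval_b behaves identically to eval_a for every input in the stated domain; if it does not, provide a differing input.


Reading the diff, among the changes: same computation, different form.
Tracing x=-2, y=2, z=-1: eval_a: t = 2; t = 2; return 4 | eval_b: t = 2; t = 2; return 4 — matching result 4.
Sweeping the whole domain (240 inputs) finds no disagreement.
verdict: equivalent


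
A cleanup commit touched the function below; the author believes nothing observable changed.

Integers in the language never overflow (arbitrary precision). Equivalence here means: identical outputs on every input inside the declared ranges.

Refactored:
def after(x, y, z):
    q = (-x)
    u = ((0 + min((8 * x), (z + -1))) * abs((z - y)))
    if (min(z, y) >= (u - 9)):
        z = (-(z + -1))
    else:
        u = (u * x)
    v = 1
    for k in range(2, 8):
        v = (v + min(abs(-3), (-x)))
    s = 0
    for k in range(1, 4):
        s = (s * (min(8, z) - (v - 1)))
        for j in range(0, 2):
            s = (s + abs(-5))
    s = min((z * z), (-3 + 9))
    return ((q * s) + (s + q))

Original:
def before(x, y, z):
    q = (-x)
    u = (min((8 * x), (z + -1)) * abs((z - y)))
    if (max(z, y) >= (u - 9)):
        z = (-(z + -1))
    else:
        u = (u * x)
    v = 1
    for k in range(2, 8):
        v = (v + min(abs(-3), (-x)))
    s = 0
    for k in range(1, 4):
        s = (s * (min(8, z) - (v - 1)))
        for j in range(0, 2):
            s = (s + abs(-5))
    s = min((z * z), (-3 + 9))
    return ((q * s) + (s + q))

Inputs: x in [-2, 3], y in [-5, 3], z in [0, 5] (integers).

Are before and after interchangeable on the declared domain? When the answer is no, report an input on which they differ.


Not equivalent: x=2, y=-5, z=2 separates them (-3 vs -6).
before: q=-2, then u=7, then (max(z, y) >= (u - 9)) is true, then z=-1, then v=1, then (k=2), then v=-1, then (k=3), then v=-3, then (k=4), then v=-5, then (k=5), then v=-7, then (k=6), then v=-9, then (k=7), then v=-11, then s=0, then (k=1), then s=0, then (j=0), then s=5, then (j=1), then s=10, then (k=2), then s=110, then (j=0), then s=115, then (j=1), then s=120, then (k=3), then s=1320, then (j=0), then s=1325, then (j=1), then s=1330, then s=1, then returns -3
after: q=-2, then u=7, then (min(z, y) >= (u - 9)) is false, then u=14, then v=1, then (k=2), then v=-1, then (k=3), then v=-3, then (k=4), then v=-5, then (k=5), then v=-7, then (k=6), then v=-9, then (k=7), then v=-11, then s=0, then (k=1), then s=0, then (j=0), then s=5, then (j=1), then s=10, then (k=2), then s=140, then (j=0), then s=145, then (j=1), then s=150, then (k=3), then s=2100, then (j=0), then s=2105, then (j=1), then s=2110, then s=4, then returns -6
verdict: not equivalent; witness: x=2, y=-5, z=2


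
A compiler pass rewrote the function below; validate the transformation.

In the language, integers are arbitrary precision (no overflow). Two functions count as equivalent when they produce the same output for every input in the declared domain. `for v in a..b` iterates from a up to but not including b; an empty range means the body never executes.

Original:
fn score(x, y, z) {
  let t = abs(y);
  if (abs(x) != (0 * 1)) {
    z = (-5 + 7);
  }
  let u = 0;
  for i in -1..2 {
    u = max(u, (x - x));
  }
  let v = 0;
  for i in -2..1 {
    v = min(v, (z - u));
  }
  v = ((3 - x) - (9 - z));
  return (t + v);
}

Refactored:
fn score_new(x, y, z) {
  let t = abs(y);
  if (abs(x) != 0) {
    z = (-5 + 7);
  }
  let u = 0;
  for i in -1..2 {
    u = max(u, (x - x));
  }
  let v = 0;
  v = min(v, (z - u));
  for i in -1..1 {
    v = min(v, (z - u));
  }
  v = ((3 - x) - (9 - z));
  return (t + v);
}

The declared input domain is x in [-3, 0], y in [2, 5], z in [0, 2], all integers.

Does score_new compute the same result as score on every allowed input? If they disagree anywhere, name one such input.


Behavior is preserved: although constant usage differs, plus arithmetic usage differs, plus loop structure differs, plus statement counts differ, plus min/max/abs usage differs, the outputs never diverge.
One worked example (x=-2, y=5, z=2) — score: t = 5; (abs(x) != (0 * 1)) -> true; z = 2; u = 0; [i=-1]; u = 0; [i=0]; u = 0; [i=1]; u = 0; v = 0; [i=-2]; v = 0; [i=-1]; v = 0; [i=0]; v = 0; v = -2; return 3; score_new: t = 5; (abs(x) != 0) -> true; z = 2; u = 0; [i=-1]; u = 0; [i=0]; u = 0; [i=1]; u = 0; v = 0; v = 0; [i=-1]; v = 0; [i=0]; v = 0; v = -2; return 3; agreement on 3.
Sweeping the whole domain (48 inputs) finds no disagreement.
verdict: equivalent


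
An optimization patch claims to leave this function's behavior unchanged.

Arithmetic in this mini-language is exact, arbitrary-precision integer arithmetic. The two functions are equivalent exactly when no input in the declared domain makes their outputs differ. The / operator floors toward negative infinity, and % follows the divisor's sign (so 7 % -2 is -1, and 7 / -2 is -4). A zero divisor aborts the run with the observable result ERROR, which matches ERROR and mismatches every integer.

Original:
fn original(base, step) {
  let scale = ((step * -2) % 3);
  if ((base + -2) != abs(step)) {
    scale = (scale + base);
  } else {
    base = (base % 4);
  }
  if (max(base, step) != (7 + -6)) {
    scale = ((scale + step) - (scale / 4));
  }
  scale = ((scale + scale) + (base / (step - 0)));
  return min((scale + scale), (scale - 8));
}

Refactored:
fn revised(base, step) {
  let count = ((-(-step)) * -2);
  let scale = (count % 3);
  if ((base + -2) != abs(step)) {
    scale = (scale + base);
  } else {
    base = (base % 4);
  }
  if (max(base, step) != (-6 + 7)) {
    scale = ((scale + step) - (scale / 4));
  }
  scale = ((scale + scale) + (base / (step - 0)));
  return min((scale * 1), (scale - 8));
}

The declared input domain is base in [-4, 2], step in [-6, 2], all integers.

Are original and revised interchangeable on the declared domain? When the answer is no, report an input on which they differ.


Input base=-4, step=-6: -36 from original versus -26 from revised.
verdict: not equivalent; witness: base=-4, step=-6


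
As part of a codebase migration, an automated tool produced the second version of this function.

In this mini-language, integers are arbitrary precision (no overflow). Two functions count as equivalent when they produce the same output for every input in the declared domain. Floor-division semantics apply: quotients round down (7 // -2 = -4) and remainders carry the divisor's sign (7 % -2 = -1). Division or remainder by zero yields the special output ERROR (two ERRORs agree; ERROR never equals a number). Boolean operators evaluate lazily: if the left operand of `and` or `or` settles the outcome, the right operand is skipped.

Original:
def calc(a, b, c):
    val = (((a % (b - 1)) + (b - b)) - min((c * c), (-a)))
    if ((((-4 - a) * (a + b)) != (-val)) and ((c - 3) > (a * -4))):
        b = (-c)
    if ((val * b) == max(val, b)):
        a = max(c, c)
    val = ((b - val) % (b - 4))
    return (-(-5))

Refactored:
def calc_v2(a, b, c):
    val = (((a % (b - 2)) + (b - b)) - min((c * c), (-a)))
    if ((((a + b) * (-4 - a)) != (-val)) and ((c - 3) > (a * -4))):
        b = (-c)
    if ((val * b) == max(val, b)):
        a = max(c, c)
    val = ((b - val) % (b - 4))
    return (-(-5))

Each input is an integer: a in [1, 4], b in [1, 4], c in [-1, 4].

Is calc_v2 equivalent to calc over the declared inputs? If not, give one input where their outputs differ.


Input a=1, b=1, c=-1: ERROR from calc versus 5 from calc_v2.
verdict: not equivalent; witness: a=1, b=1, c=-1


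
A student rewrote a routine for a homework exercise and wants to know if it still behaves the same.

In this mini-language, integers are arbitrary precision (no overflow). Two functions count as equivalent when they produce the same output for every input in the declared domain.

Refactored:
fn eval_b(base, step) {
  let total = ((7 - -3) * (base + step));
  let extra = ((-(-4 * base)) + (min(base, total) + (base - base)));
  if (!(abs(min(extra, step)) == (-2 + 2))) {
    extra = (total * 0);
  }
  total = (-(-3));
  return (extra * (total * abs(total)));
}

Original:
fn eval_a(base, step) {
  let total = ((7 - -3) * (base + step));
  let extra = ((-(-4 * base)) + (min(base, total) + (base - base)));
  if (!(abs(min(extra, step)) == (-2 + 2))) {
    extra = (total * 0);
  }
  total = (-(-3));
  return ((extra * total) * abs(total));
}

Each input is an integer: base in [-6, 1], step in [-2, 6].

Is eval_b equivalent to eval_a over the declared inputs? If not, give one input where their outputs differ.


This is a faithful refactor — same computation, different form, but the computed results match everywhere.
One worked example (base=-3, step=4) — eval_a: total := 10 | extra := -15 | (!(abs(min(extra, step)) == (-2 + 2))): true | extra := 0 | total := 3 | result 0; eval_b: total := 10 | extra := -15 | (!(abs(min(extra, step)) == (-2 + 2))): true | extra := 0 | total := 3 | result 0; agreement on 0.
Sweeping the whole domain (72 inputs) finds no disagreement.
verdict: equivalent


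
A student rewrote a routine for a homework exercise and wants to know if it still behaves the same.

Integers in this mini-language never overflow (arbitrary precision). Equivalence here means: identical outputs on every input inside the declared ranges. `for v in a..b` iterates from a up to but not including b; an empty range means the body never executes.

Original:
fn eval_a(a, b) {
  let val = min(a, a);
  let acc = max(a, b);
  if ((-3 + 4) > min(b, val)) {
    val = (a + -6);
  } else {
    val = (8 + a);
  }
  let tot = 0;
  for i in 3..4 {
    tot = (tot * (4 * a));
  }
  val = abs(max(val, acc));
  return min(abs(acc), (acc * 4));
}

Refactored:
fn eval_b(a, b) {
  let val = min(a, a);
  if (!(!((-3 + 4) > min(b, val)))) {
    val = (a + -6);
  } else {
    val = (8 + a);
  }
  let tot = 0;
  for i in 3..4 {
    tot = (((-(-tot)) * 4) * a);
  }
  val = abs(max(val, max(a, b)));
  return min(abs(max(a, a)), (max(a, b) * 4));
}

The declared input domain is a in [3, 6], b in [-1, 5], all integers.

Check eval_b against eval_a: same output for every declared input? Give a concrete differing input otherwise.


Consider the input a=3, b=4.
eval_a: val = 3; acc = 4; ((-3 + 4) > min(b, val)) -> false; val = 11; tot = 0; [i=3]; tot = 0; val = 11; return 4
eval_b: val = 3; (!(!((-3 + 4) > min(b, val)))) -> false; val = 11; tot = 0; [i=3]; tot = 0; val = 11; return 3
4 != 3, so the rewrite changes behavior.
verdict: not equivalent; witness: a=3, b=4


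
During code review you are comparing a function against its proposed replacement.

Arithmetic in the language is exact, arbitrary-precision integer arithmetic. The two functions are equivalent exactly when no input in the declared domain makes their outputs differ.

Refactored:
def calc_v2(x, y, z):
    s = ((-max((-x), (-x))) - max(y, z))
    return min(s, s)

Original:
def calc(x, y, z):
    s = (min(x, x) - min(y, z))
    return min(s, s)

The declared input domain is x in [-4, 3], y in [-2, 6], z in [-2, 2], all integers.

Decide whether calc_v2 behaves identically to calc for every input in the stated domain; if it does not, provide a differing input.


Consider the input x=-4, y=-2, z=-1.
calc: s := -2 | result -2
calc_v2: s := -3 | result -3
-2 vs -3 — the two versions disagree here.
verdict: not equivalent; witness: x=-4, y=-2, z=-1


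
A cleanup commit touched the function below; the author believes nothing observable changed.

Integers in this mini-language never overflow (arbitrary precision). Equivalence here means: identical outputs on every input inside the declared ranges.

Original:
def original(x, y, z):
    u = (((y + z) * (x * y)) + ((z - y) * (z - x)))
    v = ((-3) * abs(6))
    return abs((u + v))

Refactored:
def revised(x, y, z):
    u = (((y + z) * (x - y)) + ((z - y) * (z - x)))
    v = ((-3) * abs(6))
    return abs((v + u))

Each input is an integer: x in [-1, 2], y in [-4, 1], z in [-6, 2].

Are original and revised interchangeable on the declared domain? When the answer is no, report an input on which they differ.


At x=-1, y=-4, z=-6: original gives 48, revised gives 38.
verdict: not equivalent; witness: x=-1, y=-4, z=-6


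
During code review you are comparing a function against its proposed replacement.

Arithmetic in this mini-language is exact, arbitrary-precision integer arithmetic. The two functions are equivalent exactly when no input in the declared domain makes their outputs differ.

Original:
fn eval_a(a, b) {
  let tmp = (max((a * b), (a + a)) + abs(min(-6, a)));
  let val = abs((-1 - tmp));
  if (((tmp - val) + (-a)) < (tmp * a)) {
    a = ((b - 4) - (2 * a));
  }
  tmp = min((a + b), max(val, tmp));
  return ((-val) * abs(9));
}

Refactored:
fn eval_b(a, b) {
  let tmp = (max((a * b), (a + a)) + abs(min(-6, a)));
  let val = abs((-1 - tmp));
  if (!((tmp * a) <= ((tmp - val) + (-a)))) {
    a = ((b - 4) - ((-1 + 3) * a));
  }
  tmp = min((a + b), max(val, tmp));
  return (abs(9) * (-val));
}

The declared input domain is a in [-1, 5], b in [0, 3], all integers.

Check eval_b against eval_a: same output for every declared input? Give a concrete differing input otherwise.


Changes here: constant usage differs; and comparison usage differs; and boolean connective usage differs; and arithmetic usage differs; the full 28-point sweep finds no disagreement.
verdict: equivalent


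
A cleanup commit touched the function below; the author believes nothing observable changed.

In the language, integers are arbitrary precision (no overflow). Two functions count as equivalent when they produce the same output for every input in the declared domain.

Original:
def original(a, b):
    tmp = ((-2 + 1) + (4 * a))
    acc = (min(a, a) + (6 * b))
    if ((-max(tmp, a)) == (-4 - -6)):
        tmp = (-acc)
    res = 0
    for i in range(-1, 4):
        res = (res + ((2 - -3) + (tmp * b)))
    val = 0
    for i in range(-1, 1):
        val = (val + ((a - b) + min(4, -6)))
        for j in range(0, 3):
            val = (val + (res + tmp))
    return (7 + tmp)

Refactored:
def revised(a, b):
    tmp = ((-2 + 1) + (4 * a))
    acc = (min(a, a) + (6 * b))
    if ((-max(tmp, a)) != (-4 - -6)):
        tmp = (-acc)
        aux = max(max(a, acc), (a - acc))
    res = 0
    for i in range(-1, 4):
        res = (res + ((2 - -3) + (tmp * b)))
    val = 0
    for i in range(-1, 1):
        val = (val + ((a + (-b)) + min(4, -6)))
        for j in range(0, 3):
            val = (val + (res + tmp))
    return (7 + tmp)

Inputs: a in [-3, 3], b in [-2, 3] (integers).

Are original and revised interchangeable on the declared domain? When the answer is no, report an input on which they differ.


These are not equivalent — on a=-3, b=-2 the outputs split (-6 vs 22).
original: tmp=-13, then acc=-15, then ((-max(tmp, a)) == (-4 - -6)) is false, then res=0, then (i=-1), then res=31, then (i=0), then res=62, then (i=1), then res=93, then (i=2), then res=124, then (i=3), then res=155, then val=0, then (i=-1), then val=-7, then (j=0), then val=135, then (j=1), then val=277, then (j=2), then val=419, then (i=0), then val=412, then (j=0), then val=554, then (j=1), then val=696, then (j=2), then val=838, then returns -6
revised: tmp=-13, then acc=-15, then ((-max(tmp, a)) != (-4 - -6)) is true, then tmp=15, then aux=12, then res=0, then (i=-1), then res=-25, then (i=0), then res=-50, then (i=1), then res=-75, then (i=2), then res=-100, then (i=3), then res=-125, then val=0, then (i=-1), then val=-7, then (j=0), then val=-117, then (j=1), then val=-227, then (j=2), then val=-337, then (i=0), then val=-344, then (j=0), then val=-454, then (j=1), then val=-564, then (j=2), then val=-674, then returns 22
verdict: not equivalent; witness: a=-3, b=-2


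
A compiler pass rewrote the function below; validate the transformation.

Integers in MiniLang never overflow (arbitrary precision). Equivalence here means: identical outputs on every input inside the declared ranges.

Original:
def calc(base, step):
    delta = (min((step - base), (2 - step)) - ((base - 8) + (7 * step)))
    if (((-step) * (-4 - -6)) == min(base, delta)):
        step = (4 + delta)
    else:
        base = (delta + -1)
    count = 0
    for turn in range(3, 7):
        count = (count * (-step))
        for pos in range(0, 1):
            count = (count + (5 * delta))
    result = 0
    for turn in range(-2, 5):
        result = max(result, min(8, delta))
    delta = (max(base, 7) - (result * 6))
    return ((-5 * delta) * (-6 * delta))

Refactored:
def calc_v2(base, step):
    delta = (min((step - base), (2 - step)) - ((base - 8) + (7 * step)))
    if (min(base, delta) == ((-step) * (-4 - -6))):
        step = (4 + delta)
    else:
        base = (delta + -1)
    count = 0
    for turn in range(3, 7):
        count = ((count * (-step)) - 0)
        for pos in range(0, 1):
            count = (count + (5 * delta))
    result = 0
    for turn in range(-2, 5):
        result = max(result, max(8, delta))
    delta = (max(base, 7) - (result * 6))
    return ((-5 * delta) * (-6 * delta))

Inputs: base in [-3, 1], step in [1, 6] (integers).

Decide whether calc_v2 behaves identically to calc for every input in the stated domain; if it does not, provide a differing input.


Run the pair on base=-3, step=1.
calc: delta becomes 5; next (((-step) * (-4 - -6)) == min(base, delta)) evaluates to false; next base becomes 4; next count becomes 0; next at turn=3:; next count becomes 0; next at pos=0:; next count becomes 25; next at turn=4:; next count becomes -25; next at pos=0:; next count becomes 0; next at turn=5:; next count becomes 0; next at pos=0:; next count becomes 25; next at turn=6:; next count becomes -25; next at pos=0:; next count becomes 0; next result becomes 0; next at turn=-2:; next result becomes 5; next at turn=-1:; next result becomes 5; next at turn=0:; next result becomes 5; next at turn=1:; next result becomes 5; next at turn=2:; next result becomes 5; next at turn=3:; next result becomes 5; next at turn=4:; next result becomes 5; next delta becomes -23; next final value 15870
calc_v2: delta becomes 5; next (min(base, delta) == ((-step) * (-4 - -6))) evaluates to false; next base becomes 4; next count becomes 0; next at turn=3:; next count becomes 0; next at pos=0:; next count becomes 25; next at turn=4:; next count becomes -25; next at pos=0:; next count becomes 0; next at turn=5:; next count becomes 0; next at pos=0:; next count becomes 25; next at turn=6:; next count becomes -25; next at pos=0:; next count becomes 0; next result becomes 0; next at turn=-2:; next result becomes 8; next at turn=-1:; next result becomes 8; next at turn=0:; next result becomes 8; next at turn=1:; next result becomes 8; next at turn=2:; next result becomes 8; next at turn=3:; next result becomes 8; next at turn=4:; next result becomes 8; next delta becomes -41; next final value 50430
15870 vs 50430 — the two versions disagree here.
verdict: not equivalent; witness: base=-3, step=1


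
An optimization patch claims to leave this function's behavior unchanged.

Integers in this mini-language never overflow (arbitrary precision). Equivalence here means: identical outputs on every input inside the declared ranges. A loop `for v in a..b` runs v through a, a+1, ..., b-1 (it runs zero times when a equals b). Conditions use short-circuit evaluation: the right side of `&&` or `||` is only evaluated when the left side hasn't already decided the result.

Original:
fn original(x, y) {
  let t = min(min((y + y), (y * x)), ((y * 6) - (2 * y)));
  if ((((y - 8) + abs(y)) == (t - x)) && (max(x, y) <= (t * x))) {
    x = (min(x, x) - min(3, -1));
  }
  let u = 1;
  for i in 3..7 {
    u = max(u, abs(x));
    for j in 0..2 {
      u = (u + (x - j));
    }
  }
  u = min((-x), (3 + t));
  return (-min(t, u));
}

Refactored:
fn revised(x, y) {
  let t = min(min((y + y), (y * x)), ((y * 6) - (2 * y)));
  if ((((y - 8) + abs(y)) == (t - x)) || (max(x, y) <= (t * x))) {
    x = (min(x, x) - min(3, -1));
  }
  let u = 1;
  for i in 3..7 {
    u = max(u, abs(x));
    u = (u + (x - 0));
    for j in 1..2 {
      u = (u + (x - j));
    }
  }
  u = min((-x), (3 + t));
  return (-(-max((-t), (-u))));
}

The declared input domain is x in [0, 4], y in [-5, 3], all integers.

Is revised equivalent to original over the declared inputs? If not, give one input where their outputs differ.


These are not equivalent — on x=0, y=0 the outputs split (0 vs 1).
original: t := 0 | ((((y - 8) + abs(y)) == (t - x)) && (max(x, y) <= (t * x))): false | u := 1 | iter i=3: | u := 1 | iter j=0: | u := 1 | iter j=1: | u := 0 | iter i=4: | u := 0 | iter j=0: | u := 0 | iter j=1: | u := -1 | iter i=5: | u := 0 | iter j=0: | u := 0 | iter j=1: | u := -1 | iter i=6: | u := 0 | iter j=0: | u := 0 | iter j=1: | u := -1 | u := 0 | result 0
revised: t := 0 | ((((y - 8) + abs(y)) == (t - x)) || (max(x, y) <= (t * x))): true | x := 1 | u := 1 | iter i=3: | u := 1 | u := 2 | iter j=1: | u := 2 | iter i=4: | u := 2 | u := 3 | iter j=1: | u := 3 | iter i=5: | u := 3 | u := 4 | iter j=1: | u := 4 | iter i=6: | u := 4 | u := 5 | iter j=1: | u := 5 | u := -1 | result 1
verdict: not equivalent; witness: x=0, y=0


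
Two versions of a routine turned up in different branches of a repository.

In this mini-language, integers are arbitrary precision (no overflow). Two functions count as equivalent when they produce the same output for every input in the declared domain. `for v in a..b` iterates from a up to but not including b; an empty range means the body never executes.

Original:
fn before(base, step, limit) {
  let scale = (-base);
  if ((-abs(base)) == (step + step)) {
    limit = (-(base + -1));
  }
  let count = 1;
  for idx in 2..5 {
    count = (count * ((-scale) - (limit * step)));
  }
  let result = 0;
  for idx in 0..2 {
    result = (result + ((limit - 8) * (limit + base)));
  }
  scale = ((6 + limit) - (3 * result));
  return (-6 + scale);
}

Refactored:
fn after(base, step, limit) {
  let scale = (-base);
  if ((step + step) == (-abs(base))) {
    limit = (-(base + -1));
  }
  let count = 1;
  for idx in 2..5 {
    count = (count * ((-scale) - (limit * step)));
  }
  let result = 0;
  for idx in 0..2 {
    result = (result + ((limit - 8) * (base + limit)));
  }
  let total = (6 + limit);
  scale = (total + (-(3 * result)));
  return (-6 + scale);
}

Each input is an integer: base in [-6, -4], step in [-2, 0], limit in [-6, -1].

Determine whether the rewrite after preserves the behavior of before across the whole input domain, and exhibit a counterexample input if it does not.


Equivalent — the differences include arithmetic usage differs; local variable names differ; statement counts differ, yet no declared input distinguishes the two.
Spot check at base=-6, step=-1, limit=-3 — before: scale := 6 | ((-abs(base)) == (step + step)): false | count := 1 | iter idx=2: | count := -9 | iter idx=3: | count := 81 | iter idx=4: | count := -729 | result := 0 | iter idx=0: | result := 99 | iter idx=1: | result := 198 | scale := -591 | result -597. after: scale := 6 | ((step + step) == (-abs(base))): false | count := 1 | iter idx=2: | count := -9 | iter idx=3: | count := 81 | iter idx=4: | count := -729 | result := 0 | iter idx=0: | result := 99 | iter idx=1: | result := 198 | total := 3 | scale := -591 | result -597. Both give -597.
An exhaustive pass over the 54 declared inputs shows identical outputs.
verdict: equivalent


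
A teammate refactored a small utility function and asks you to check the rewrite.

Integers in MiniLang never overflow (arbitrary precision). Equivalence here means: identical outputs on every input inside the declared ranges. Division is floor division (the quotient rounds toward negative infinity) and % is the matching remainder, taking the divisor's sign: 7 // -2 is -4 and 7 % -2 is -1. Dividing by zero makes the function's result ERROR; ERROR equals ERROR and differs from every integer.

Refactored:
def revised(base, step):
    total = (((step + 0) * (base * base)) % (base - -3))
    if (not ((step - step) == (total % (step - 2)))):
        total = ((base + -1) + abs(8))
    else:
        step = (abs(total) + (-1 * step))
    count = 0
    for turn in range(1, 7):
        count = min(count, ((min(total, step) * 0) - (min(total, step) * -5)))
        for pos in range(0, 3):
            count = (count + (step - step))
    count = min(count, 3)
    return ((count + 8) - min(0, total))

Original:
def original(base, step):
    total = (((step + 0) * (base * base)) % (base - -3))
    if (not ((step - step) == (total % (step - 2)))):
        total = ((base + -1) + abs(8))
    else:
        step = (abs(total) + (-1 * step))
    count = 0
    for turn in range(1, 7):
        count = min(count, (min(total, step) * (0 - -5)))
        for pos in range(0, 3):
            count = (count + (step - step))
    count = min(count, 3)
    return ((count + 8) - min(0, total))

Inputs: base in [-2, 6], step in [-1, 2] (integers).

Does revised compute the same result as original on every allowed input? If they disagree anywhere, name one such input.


Side by side, the visible changes include: arithmetic usage differs, min/max/abs usage differs.
Spot check at base=1, step=2 — original: total := 2 | divide-by-zero, output ERROR. revised: total := 2 | divide-by-zero, output ERROR. Both give ERROR.
Checked all 36 inputs in the declared domain: the outputs agree on every one.
verdict: equivalent


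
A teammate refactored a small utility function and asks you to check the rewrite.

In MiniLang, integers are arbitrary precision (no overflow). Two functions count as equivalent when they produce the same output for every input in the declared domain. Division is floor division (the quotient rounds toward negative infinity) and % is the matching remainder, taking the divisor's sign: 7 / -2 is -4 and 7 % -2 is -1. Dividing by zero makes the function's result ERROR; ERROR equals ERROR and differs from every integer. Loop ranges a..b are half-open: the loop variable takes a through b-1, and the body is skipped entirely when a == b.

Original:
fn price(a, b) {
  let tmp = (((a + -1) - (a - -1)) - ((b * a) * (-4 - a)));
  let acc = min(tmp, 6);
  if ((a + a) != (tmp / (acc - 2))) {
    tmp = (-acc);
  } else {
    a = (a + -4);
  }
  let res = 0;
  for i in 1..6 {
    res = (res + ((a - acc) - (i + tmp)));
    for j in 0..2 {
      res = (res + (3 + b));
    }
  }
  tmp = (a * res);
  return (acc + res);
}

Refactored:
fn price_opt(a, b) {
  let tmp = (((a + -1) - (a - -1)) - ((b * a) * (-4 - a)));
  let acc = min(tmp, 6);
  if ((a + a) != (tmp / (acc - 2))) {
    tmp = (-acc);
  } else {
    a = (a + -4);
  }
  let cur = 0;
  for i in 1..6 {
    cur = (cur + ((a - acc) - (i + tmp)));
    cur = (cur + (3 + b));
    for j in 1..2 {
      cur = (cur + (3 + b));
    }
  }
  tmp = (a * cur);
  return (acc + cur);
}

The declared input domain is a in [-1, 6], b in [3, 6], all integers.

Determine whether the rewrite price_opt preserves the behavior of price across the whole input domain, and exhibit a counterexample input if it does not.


Comparing the listings, the differences include: statement counts differ, arithmetic usage differs, local variable names differ, loop structure differs, constant usage differs.
One worked example (a=4, b=4) — price: tmp = 126; acc = 6; ((a + a) != (tmp / (acc - 2))) -> true; tmp = -6; res = 0; [i=1]; res = 3; [j=0]; res = 10; [j=1]; res = 17; [i=2]; res = 19; [j=0]; res = 26; [j=1]; res = 33; [i=3]; res = 34; [j=0]; res = 41; [j=1]; res = 48; [i=4]; res = 48; [j=0]; res = 55; [j=1]; res = 62; [i=5]; res = 61; [j=0]; res = 68; [j=1]; res = 75; tmp = 300; return 81; price_opt: tmp = 126; acc = 6; ((a + a) != (tmp / (acc - 2))) -> true; tmp = -6; cur = 0; [i=1]; cur = 3; cur = 10; [j=1]; cur = 17; [i=2]; cur = 19; cur = 26; [j=1]; cur = 33; [i=3]; cur = 34; cur = 41; [j=1]; cur = 48; [i=4]; cur = 48; cur = 55; [j=1]; cur = 62; [i=5]; cur = 61; cur = 68; [j=1]; cur = 75; tmp = 300; return 81; agreement on 81.
Across all 32 domain points the two functions coincide.
verdict: equivalent


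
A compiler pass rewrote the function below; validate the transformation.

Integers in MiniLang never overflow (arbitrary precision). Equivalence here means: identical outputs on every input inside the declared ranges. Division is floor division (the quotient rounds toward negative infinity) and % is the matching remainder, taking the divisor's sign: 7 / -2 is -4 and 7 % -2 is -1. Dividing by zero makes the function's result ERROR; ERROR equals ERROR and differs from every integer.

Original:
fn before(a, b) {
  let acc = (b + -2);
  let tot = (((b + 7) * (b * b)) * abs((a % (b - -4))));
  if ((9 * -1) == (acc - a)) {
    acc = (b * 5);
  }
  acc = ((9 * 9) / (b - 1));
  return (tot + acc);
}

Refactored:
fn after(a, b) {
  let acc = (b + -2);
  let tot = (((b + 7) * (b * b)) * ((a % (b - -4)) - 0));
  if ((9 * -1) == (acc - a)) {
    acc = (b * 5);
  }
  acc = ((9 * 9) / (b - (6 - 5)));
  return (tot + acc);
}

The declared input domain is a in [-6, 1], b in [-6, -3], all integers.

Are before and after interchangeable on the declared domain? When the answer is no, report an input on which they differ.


Not equivalent: a=-5, b=-6 separates them (24 vs -48).
before: acc := -8 | tot := 36 | ((9 * -1) == (acc - a)): false | acc := -12 | result 24
after: acc := -8 | tot := -36 | ((9 * -1) == (acc - a)): false | acc := -12 | result -48
verdict: not equivalent; witness: a=-5, b=-6


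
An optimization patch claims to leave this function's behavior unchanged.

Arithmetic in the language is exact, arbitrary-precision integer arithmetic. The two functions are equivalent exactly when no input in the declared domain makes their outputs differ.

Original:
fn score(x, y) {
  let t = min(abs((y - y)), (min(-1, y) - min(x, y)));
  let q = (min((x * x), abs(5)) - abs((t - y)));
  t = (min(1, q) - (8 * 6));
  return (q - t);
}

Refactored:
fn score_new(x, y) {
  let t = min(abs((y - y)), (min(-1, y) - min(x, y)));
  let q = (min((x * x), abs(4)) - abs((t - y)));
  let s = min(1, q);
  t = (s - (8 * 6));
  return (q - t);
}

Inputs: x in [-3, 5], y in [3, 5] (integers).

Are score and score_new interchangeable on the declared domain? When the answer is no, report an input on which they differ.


Not equivalent: x=-3, y=3 separates them (49 vs 48).
score: t = 0; q = 2; t = -47; return 49
score_new: t = 0; q = 1; s = 1; t = -47; return 48
verdict: not equivalent; witness: x=-3, y=3


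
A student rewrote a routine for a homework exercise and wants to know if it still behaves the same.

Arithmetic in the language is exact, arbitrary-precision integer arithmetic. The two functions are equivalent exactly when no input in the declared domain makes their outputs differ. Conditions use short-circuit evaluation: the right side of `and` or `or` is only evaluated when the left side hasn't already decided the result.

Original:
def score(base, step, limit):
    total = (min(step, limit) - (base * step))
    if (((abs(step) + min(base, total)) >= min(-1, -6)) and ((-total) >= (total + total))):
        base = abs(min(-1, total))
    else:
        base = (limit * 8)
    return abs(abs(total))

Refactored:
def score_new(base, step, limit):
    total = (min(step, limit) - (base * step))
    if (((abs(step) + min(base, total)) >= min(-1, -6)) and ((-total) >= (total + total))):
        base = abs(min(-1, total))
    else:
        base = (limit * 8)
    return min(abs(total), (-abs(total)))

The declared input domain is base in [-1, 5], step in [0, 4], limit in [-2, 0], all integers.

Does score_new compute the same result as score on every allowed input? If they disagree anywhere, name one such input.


Try base=-1, step=0, limit=-2.
score: total becomes -2; next (((abs(step) + min(base, total)) >= min(-1, -6)) and ((-total) >= (total + total))) evaluates to true; next base becomes 2; next final value 2
score_new: total becomes -2; next (((abs(step) + min(base, total)) >= min(-1, -6)) and ((-total) >= (total + total))) evaluates to true; next base becomes 2; next final value -2
2 vs -2 — the two versions disagree here.
verdict: not equivalent; witness: base=-1, step=0, limit=-2


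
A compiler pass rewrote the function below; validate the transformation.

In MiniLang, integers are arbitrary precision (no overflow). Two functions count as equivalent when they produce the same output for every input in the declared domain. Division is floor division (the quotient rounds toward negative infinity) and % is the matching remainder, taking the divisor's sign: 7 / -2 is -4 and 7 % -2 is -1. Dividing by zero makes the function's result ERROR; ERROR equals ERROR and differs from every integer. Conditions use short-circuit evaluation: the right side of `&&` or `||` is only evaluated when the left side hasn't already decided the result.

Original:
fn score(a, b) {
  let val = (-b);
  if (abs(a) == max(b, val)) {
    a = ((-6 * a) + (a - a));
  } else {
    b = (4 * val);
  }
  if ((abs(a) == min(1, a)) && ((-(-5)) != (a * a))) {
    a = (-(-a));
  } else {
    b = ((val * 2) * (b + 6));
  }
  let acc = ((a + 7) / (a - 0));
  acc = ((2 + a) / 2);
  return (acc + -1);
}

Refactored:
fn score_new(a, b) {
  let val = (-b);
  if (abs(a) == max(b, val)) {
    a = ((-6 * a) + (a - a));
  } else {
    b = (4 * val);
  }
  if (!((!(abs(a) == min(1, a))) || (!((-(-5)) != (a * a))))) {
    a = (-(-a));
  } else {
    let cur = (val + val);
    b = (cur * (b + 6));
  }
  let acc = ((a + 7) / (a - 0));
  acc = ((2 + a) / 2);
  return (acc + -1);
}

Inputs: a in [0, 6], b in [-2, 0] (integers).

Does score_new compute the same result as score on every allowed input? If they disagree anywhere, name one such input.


This is a faithful refactor — boolean connective usage differs; also statement counts differ; also constant usage differs; also arithmetic usage differs; also local variable names differ, but the computed results match everywhere.
Spot check at a=1, b=-1 — score: val := 1 | (abs(a) == max(b, val)): true | a := -6 | ((abs(a) == min(1, a)) && ((-(-5)) != (a * a))): false | b := 10 | acc := -1 | acc := -2 | result -3. score_new: val := 1 | (abs(a) == max(b, val)): true | a := -6 | (!((!(abs(a) == min(1, a))) || (!((-(-5)) != (a * a))))): false | cur := 2 | b := 10 | acc := -1 | acc := -2 | result -3. Both give -3.
Every one of the 21 inputs gives matching results.
verdict: equivalent


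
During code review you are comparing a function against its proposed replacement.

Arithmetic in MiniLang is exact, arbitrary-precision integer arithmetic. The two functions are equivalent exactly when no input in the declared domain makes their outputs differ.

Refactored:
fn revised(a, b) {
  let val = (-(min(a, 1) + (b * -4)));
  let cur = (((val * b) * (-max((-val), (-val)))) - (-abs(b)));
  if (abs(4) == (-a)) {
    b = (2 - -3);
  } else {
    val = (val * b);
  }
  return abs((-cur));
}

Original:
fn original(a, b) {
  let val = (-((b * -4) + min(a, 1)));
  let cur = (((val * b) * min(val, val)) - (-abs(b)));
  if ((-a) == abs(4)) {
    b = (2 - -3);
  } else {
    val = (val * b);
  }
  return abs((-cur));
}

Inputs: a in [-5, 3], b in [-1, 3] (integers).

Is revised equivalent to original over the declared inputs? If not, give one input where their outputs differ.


Changes here: min/max/abs usage differs; the full 45-point sweep finds no disagreement.
verdict: equivalent


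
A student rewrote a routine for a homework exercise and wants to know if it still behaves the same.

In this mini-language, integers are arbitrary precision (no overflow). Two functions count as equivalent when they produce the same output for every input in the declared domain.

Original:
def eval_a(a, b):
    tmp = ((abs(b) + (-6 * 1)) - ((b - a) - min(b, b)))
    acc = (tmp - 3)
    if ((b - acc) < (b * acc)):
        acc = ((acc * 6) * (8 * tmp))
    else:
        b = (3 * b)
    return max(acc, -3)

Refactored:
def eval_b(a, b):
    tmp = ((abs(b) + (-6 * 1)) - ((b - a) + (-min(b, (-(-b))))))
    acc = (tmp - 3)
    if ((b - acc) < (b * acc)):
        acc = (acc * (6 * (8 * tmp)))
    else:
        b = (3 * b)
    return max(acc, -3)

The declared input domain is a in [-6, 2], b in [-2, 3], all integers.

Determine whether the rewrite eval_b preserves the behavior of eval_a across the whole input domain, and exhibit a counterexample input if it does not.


The two versions differ — the changes include arithmetic usage differs.
Spot check at a=0, b=3 — eval_a: tmp = -3; acc = -6; ((b - acc) < (b * acc)) -> false; b = 9; return -3. eval_b: tmp = -3; acc = -6; ((b - acc) < (b * acc)) -> false; b = 9; return -3. Both give -3.
Across all 54 domain points the two functions coincide.
verdict: equivalent
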